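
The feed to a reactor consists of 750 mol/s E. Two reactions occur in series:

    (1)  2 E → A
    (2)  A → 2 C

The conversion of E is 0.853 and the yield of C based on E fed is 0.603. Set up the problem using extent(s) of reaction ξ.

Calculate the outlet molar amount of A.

93.8 mol/s

Conversion of E: E consumed = 2ξ₁ = 0.853 × 750 → ξ₁ = 319.9 mol/s.
Yield of C: 2ξ₂ / 750 = 0.603 → ξ₂ = 226.1 mol/s.
Outlet amounts (n = n₀ + Σ ν·ξ):
  E: 750 − 2(319.9) = 110.2
  A: 0 + 1(319.9) − 1(226.1) = 93.75
  C: 0 + 2(226.1) = 452.2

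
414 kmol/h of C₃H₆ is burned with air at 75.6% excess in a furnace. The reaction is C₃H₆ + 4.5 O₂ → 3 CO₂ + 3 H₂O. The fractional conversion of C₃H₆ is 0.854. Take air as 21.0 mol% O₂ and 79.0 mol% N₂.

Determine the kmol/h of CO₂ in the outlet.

Stoichiometric O₂ = 4.5 × 414 = 1863 kmol/h; O₂ fed = 1863 × 1.756 = 3271 kmol/h.
N₂ fed = 3271 × 79/21 = 12310 kmol/h.
Fuel reacted = 0.854 × 414 → ξ = 353.6 kmol/h.
Outlet (n = n₀ + ν ξ):
  C₃H₆: 414 − 1(353.6) = 60.44
  O₂: 3271 − 4.5(353.6) = 1680
  N₂: 12310 (inert)
  CO₂: 0 + 3(353.6) = 1061
  H₂O: 0 + 3(353.6) = 1061

1060 kmol/h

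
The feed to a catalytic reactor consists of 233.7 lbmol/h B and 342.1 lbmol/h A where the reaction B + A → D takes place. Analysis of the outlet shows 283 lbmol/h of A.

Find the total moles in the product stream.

517 lbmol/h

For A: n = n₀ − 1ξ → 283 = 342.1 − 1ξ, giving ξ = 59.1 lbmol/h.
Outlet amounts (n = n₀ + ν ξ):
  B: 233.7 − 1(59.1) = 174.6
  A: 342.1 − 1(59.1) = 283
  D: 0 + 1(59.1) = 59.1
Total out = 174.6 + 283 + 59.1 = 516.7 lbmol/h.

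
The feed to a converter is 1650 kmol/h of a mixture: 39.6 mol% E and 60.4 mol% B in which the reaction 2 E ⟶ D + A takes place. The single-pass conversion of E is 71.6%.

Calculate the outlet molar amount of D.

234 kmol/h

E reacted = 0.716 × 653.4 = 467.8 kmol/h; ν_E = −2, so ξ = 467.8/2 = 233.9 kmol/h.
Outlet amounts (n = n₀ + ν ξ):
  E: 653.4 − 2(233.9) = 185.6
  D: 0 + 1(233.9) = 233.9
  A: 0 + 1(233.9) = 233.9
  B: 996.6 (inert)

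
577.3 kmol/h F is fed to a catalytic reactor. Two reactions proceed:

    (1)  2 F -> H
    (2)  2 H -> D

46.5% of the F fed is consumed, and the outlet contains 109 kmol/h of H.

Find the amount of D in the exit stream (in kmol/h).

Conversion of F: F consumed = 2ξ₁ = 0.465 × 577.3 → ξ₁ = 134.2 kmol/h.
H balance: n_H = 0 + 1ξ₁ − 2ξ₂ = 109 → ξ₂ = (1·134.2 − 109)/2 = 12.61 kmol/h.
Outlet amounts (n = n₀ + Σ ν·ξ):
  F: 577.3 − 2(134.2) = 308.9
  H: 0 + 1(134.2) − 2(12.61) = 109
  D: 0 + 1(12.61) = 12.61

12.6 kmol/h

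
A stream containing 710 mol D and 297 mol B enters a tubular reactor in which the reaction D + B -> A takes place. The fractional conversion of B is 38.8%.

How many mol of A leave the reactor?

B reacted = 0.388 × 297 = 115.2 mol; ν_B = −1, so ξ = 115.2/1 = 115.2 mol.
Outlet amounts (n = n₀ + ν ξ):
  D: 710 − 1(115.2) = 594.8
  B: 297 − 1(115.2) = 181.8
  A: 0 + 1(115.2) = 115.2

115 mol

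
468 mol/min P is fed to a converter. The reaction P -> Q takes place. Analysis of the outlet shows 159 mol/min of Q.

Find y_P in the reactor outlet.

For Q: n = n₀ + 1ξ → 159 = 0 + 1ξ, giving ξ = 159 mol/min.
Outlet amounts (n = n₀ + ν ξ):
  P: 468 − 1(159) = 309
  Q: 0 + 1(159) = 159
Total out = 468 mol/min; y_P = 309 / 468 = 0.6603.

0.66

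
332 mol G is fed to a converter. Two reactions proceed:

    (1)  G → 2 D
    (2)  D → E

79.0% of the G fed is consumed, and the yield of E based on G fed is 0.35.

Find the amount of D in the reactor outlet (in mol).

408 mol

Conversion of G: G consumed = 1ξ₁ = 0.79 × 332 → ξ₁ = 262.3 mol.
Yield of E: 1ξ₂ / 332 = 0.35 → ξ₂ = 116.2 mol.
Outlet amounts (n = n₀ + Σ ν·ξ):
  G: 332 − 1(262.3) = 69.72
  D: 0 + 2(262.3) − 1(116.2) = 408.4
  E: 0 + 1(116.2) = 116.2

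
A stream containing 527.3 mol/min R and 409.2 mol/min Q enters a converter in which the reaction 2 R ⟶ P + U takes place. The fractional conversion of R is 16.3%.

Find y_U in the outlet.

0.0459

R reacted = 0.163 × 527.3 = 85.95 mol/min; ν_R = −2, so ξ = 85.95/2 = 42.97 mol/min.
Outlet amounts (n = n₀ + ν ξ):
  R: 527.3 − 2(42.97) = 441.4
  P: 0 + 1(42.97) = 42.97
  U: 0 + 1(42.97) = 42.97
  Q: 409.2 (inert)
Total out = 936.5 mol/min; y_U = 42.97 / 936.5 = 0.04589.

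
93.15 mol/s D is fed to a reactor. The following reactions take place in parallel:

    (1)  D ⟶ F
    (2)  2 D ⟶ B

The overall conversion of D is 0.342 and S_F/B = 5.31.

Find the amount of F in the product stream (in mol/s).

23.1 mol/s

Conversion of D: D consumed = 0.342 × 93.15 = 31.86 mol/s = 1ξ₁ + 2ξ₂.
Selectivity: 1ξ₁ / (1ξ₂) = 5.31 → ξ₁ = 5.31 ξ₂.
Substitute: (1·5.31 + 2) ξ₂ = 31.86 → ξ₂ = 4.358 mol/s, ξ₁ = 23.14 mol/s.
Outlet amounts (n = n₀ + Σ ν·ξ):
  D: 93.15 − 1(23.14) − 2(4.358) = 61.29
  F: 0 + 1(23.14) = 23.14
  B: 0 + 1(4.358) = 4.358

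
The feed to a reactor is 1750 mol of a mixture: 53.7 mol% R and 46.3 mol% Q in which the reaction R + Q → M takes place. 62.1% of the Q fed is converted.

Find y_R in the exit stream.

Q reacted = 0.621 × 810.2 = 503.2 mol; ν_Q = −1, so ξ = 503.2/1 = 503.2 mol.
Outlet amounts (n = n₀ + ν ξ):
  R: 939.8 − 1(503.2) = 436.6
  Q: 810.2 − 1(503.2) = 307.1
  M: 0 + 1(503.2) = 503.2
Total out = 1247 mol; y_R = 436.6 / 1247 = 0.3502.

0.35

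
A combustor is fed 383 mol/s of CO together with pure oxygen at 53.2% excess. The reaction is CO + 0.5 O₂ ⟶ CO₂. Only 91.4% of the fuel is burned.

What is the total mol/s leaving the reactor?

501 mol/s

Stoichiometric O₂ = 0.5 × 383 = 191.5 mol/s; O₂ fed = 191.5 × 1.532 = 293.4 mol/s.
Fuel reacted = 0.914 × 383 → ξ = 350.1 mol/s.
Outlet (n = n₀ + ν ξ):
  CO: 383 − 1(350.1) = 32.94
  O₂: 293.4 − 0.5(350.1) = 118.3
  CO₂: 0 + 1(350.1) = 350.1
Total out = 32.94 + 118.3 + 350.1 = 501.3 mol/s.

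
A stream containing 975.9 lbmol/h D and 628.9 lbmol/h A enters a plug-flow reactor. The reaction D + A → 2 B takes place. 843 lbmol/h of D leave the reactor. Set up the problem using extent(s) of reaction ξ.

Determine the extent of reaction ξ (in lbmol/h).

ξ = 133 lbmol/h

For D: n = n₀ − 1ξ → 843 = 975.9 − 1ξ, giving ξ = 132.9 lbmol/h.
Outlet amounts (n = n₀ + ν ξ):
  D: 975.9 − 1(132.9) = 843
  A: 628.9 − 1(132.9) = 496
  B: 0 + 2(132.9) = 265.8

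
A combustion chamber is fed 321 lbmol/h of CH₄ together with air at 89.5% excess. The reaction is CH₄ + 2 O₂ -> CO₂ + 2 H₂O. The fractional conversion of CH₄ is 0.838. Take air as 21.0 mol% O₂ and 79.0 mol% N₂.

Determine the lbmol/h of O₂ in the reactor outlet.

679 lbmol/h

Stoichiometric O₂ = 2 × 321 = 642 lbmol/h; O₂ fed = 642 × 1.895 = 1217 lbmol/h.
N₂ fed = 1217 × 79/21 = 4577 lbmol/h.
Fuel reacted = 0.838 × 321 → ξ = 269 lbmol/h.
Outlet (n = n₀ + ν ξ):
  CH₄: 321 − 1(269) = 52
  O₂: 1217 − 2(269) = 678.6
  N₂: 4577 (inert)
  CO₂: 0 + 1(269) = 269
  H₂O: 0 + 2(269) = 538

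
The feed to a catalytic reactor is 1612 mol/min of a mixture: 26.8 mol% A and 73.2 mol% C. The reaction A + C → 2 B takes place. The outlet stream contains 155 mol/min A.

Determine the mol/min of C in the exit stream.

For A: n = n₀ − 1ξ → 155 = 432 − 1ξ, giving ξ = 277 mol/min.
Outlet amounts (n = n₀ + ν ξ):
  A: 432 − 1(277) = 155
  C: 1180 − 1(277) = 903
  B: 0 + 2(277) = 554

903 mol/min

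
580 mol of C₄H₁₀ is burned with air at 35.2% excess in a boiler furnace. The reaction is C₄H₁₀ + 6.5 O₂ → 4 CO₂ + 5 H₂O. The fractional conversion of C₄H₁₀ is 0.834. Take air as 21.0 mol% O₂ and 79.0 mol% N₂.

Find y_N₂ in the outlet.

0.75

Stoichiometric O₂ = 6.5 × 580 = 3770 mol; O₂ fed = 3770 × 1.352 = 5097 mol.
N₂ fed = 5097 × 79/21 = 19170 mol.
Fuel reacted = 0.834 × 580 → ξ = 483.7 mol.
Outlet (n = n₀ + ν ξ):
  C₄H₁₀: 580 − 1(483.7) = 96.28
  O₂: 5097 − 6.5(483.7) = 1953
  N₂: 19170 (inert)
  CO₂: 0 + 4(483.7) = 1935
  H₂O: 0 + 5(483.7) = 2419
Total out = 25580 mol; y_N₂ = 19170 / 25580 = 0.7497.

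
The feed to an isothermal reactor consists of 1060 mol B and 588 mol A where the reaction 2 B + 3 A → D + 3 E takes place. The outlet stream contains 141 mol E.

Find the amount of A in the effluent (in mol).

447 mol

For E: n = n₀ + 3ξ → 141 = 0 + 3ξ, giving ξ = 47 mol.
Outlet amounts (n = n₀ + ν ξ):
  B: 1060 − 2(47) = 966
  A: 588 − 3(47) = 447
  D: 0 + 1(47) = 47
  E: 0 + 3(47) = 141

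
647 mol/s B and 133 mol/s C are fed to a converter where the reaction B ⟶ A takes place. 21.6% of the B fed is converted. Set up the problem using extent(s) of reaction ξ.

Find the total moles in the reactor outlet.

780 mol/s

B reacted = 0.216 × 647 = 139.8 mol/s; ν_B = −1, so ξ = 139.8/1 = 139.8 mol/s.
Outlet amounts (n = n₀ + ν ξ):
  B: 647 − 1(139.8) = 507.2
  A: 0 + 1(139.8) = 139.8
  C: 133 (inert)
Total out = 507.2 + 139.8 + 133 = 780 mol/s.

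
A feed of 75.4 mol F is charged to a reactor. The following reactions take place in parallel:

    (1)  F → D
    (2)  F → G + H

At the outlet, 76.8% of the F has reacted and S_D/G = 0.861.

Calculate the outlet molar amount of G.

31.1 mol

Conversion of F: F consumed = 0.768 × 75.4 = 57.91 mol = 1ξ₁ + 1ξ₂.
Selectivity: 1ξ₁ / (1ξ₂) = 0.861 → ξ₁ = 0.861 ξ₂.
Substitute: (1·0.861 + 1) ξ₂ = 57.91 → ξ₂ = 31.12 mol, ξ₁ = 26.79 mol.
Outlet amounts (n = n₀ + Σ ν·ξ):
  F: 75.4 − 1(26.79) − 1(31.12) = 17.49
  D: 0 + 1(26.79) = 26.79
  G: 0 + 1(31.12) = 31.12
  H: 0 + 1(31.12) = 31.12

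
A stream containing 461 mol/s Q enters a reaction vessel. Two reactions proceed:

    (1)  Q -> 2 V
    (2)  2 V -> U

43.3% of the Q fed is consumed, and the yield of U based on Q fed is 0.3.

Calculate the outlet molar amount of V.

123 mol/s

Conversion of Q: Q consumed = 1ξ₁ = 0.433 × 461 → ξ₁ = 199.6 mol/s.
Yield of U: 1ξ₂ / 461 = 0.3 → ξ₂ = 138.3 mol/s.
Outlet amounts (n = n₀ + Σ ν·ξ):
  Q: 461 − 1(199.6) = 261.4
  V: 0 + 2(199.6) − 2(138.3) = 122.6
  U: 0 + 1(138.3) = 138.3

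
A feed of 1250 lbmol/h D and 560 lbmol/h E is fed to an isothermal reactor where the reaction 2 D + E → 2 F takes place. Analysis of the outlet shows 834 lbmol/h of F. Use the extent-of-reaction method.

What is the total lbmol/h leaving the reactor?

1390 lbmol/h

For F: n = n₀ + 2ξ → 834 = 0 + 2ξ, giving ξ = 417 lbmol/h.
Outlet amounts (n = n₀ + ν ξ):
  D: 1250 − 2(417) = 416
  E: 560 − 1(417) = 143
  F: 0 + 2(417) = 834
Total out = 416 + 143 + 834 = 1393 lbmol/h.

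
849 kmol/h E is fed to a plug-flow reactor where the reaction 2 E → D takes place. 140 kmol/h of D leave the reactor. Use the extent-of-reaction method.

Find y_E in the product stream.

For D: n = n₀ + 1ξ → 140 = 0 + 1ξ, giving ξ = 140 kmol/h.
Outlet amounts (n = n₀ + ν ξ):
  E: 849 − 2(140) = 569
  D: 0 + 1(140) = 140
Total out = 709 kmol/h; y_E = 569 / 709 = 0.8025.

0.803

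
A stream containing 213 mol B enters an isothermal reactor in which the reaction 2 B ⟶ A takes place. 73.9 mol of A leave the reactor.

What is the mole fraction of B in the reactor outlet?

0.469

For A: n = n₀ + 1ξ → 73.9 = 0 + 1ξ, giving ξ = 73.9 mol.
Outlet amounts (n = n₀ + ν ξ):
  B: 213 − 2(73.9) = 65.2
  A: 0 + 1(73.9) = 73.9
Total out = 139.1 mol; y_B = 65.2 / 139.1 = 0.4687.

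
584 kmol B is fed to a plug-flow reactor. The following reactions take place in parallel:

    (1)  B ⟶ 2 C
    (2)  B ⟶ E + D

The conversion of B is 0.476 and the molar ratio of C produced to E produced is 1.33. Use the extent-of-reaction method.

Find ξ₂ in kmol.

Conversion of B: B consumed = 0.476 × 584 = 278 kmol = 1ξ₁ + 1ξ₂.
Selectivity: 2ξ₁ / (1ξ₂) = 1.33 → ξ₁ = 0.665 ξ₂.
Substitute: (1·0.665 + 1) ξ₂ = 278 → ξ₂ = 167 kmol, ξ₁ = 111 kmol.
Outlet amounts (n = n₀ + Σ ν·ξ):
  B: 584 − 1(111) − 1(167) = 306
  C: 0 + 2(111) = 222.1
  E: 0 + 1(167) = 167
  D: 0 + 1(167) = 167

ξ₂ = 167 kmol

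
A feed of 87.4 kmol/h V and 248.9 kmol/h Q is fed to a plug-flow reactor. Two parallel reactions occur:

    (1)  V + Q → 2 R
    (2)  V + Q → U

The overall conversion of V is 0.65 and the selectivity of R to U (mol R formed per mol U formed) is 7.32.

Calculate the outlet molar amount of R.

89.2 kmol/h

Conversion of V: V consumed = 0.65 × 87.4 = 56.81 kmol/h = 1ξ₁ + 1ξ₂.
Selectivity: 2ξ₁ / (1ξ₂) = 7.32 → ξ₁ = 3.66 ξ₂.
Substitute: (1·3.66 + 1) ξ₂ = 56.81 → ξ₂ = 12.19 kmol/h, ξ₁ = 44.62 kmol/h.
Outlet amounts (n = n₀ + Σ ν·ξ):
  V: 87.4 − 1(44.62) − 1(12.19) = 30.59
  Q: 248.9 − 1(44.62) − 1(12.19) = 192.1
  R: 0 + 2(44.62) = 89.24
  U: 0 + 1(12.19) = 12.19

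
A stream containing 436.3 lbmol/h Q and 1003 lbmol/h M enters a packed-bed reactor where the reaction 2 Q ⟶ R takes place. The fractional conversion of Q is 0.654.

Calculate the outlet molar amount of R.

143 lbmol/h

Q reacted = 0.654 × 436.3 = 285.3 lbmol/h; ν_Q = −2, so ξ = 285.3/2 = 142.7 lbmol/h.
Outlet amounts (n = n₀ + ν ξ):
  Q: 436.3 − 2(142.7) = 151
  R: 0 + 1(142.7) = 142.7
  M: 1003 (inert)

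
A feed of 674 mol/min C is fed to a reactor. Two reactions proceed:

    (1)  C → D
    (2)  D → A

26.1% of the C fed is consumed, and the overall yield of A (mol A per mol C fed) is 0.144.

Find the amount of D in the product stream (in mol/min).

78.9 mol/min

Conversion of C: C consumed = 1ξ₁ = 0.261 × 674 → ξ₁ = 175.9 mol/min.
Yield of A: 1ξ₂ / 674 = 0.144 → ξ₂ = 97.06 mol/min.
Outlet amounts (n = n₀ + Σ ν·ξ):
  C: 674 − 1(175.9) = 498.1
  D: 0 + 1(175.9) − 1(97.06) = 78.86
  A: 0 + 1(97.06) = 97.06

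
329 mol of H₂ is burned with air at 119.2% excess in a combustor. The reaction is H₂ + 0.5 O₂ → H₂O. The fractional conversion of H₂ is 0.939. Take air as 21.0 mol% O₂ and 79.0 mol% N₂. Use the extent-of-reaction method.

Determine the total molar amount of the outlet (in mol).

Stoichiometric O₂ = 0.5 × 329 = 164.5 mol; O₂ fed = 164.5 × 2.192 = 360.6 mol.
N₂ fed = 360.6 × 79/21 = 1356 mol.
Fuel reacted = 0.939 × 329 → ξ = 308.9 mol.
Outlet (n = n₀ + ν ξ):
  H₂: 329 − 1(308.9) = 20.07
  O₂: 360.6 − 0.5(308.9) = 206.1
  N₂: 1356 (inert)
  H₂O: 0 + 1(308.9) = 308.9
Total out = 20.07 + 206.1 + 1356 + 308.9 = 1892 mol.

1890 mol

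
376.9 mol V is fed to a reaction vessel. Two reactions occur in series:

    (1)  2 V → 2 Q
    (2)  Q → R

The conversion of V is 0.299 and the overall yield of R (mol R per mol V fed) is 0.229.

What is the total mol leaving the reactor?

Conversion of V: V consumed = 2ξ₁ = 0.299 × 376.9 → ξ₁ = 56.35 mol.
Yield of R: 1ξ₂ / 376.9 = 0.229 → ξ₂ = 86.31 mol.
Outlet amounts (n = n₀ + Σ ν·ξ):
  V: 376.9 − 2(56.35) = 264.2
  Q: 0 + 2(56.35) − 1(86.31) = 26.38
  R: 0 + 1(86.31) = 86.31
Total out = 264.2 + 26.38 + 86.31 = 376.9 mol.

377 mol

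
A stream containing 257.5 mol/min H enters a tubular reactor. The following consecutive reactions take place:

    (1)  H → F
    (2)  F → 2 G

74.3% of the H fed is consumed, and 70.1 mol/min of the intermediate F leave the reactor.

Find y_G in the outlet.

0.64

Conversion of H: H consumed = 1ξ₁ = 0.743 × 257.5 → ξ₁ = 191.3 mol/min.
F balance: n_F = 0 + 1ξ₁ − 1ξ₂ = 70.1 → ξ₂ = (1·191.3 − 70.1)/1 = 121.2 mol/min.
Outlet amounts (n = n₀ + Σ ν·ξ):
  H: 257.5 − 1(191.3) = 66.18
  F: 0 + 1(191.3) − 1(121.2) = 70.1
  G: 0 + 2(121.2) = 242.4
Total out = 378.7 mol/min; y_G = 242.4 / 378.7 = 0.6402.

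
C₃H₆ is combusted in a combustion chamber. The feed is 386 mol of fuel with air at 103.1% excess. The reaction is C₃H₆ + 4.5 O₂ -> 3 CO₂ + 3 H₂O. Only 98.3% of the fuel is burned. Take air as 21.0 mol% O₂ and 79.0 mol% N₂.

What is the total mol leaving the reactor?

Stoichiometric O₂ = 4.5 × 386 = 1737 mol; O₂ fed = 1737 × 2.031 = 3528 mol.
N₂ fed = 3528 × 79/21 = 13270 mol.
Fuel reacted = 0.983 × 386 → ξ = 379.4 mol.
Outlet (n = n₀ + ν ξ):
  C₃H₆: 386 − 1(379.4) = 6.562
  O₂: 3528 − 4.5(379.4) = 1820
  N₂: 13270 (inert)
  CO₂: 0 + 3(379.4) = 1138
  H₂O: 0 + 3(379.4) = 1138
Total out = 6.562 + 1820 + 13270 + 1138 + 1138 = 17370 mol.

17400 mol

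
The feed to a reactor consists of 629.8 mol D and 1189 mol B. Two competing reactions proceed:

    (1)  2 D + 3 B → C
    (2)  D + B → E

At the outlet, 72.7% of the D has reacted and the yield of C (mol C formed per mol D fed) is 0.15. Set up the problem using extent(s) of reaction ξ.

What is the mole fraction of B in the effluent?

0.543

Yield of C: 1ξ₁ / 629.8 = 0.15 → ξ₁ = 94.47 mol.
Conversion of D: 2ξ₁ + 1ξ₂ = 0.727 × 629.8 = 457.9 → ξ₂ = 268.9 mol.
Outlet amounts (n = n₀ + Σ ν·ξ):
  D: 629.8 − 2(94.47) − 1(268.9) = 171.9
  B: 1189 − 3(94.47) − 1(268.9) = 636.7
  C: 0 + 1(94.47) = 94.47
  E: 0 + 1(268.9) = 268.9
Total out = 1172 mol; y_B = 636.7 / 1172 = 0.5432.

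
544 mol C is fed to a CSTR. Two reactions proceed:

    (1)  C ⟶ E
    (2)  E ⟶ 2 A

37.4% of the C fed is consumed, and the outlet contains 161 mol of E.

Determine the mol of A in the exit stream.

84.9 mol

Conversion of C: C consumed = 1ξ₁ = 0.374 × 544 → ξ₁ = 203.5 mol.
E balance: n_E = 0 + 1ξ₁ − 1ξ₂ = 161 → ξ₂ = (1·203.5 − 161)/1 = 42.46 mol.
Outlet amounts (n = n₀ + Σ ν·ξ):
  C: 544 − 1(203.5) = 340.5
  E: 0 + 1(203.5) − 1(42.46) = 161
  A: 0 + 2(42.46) = 84.91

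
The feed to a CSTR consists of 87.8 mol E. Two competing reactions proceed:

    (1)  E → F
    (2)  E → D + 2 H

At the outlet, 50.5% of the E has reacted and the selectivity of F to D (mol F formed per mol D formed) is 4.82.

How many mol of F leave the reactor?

36.7 mol

Conversion of E: E consumed = 0.505 × 87.8 = 44.34 mol = 1ξ₁ + 1ξ₂.
Selectivity: 1ξ₁ / (1ξ₂) = 4.82 → ξ₁ = 4.82 ξ₂.
Substitute: (1·4.82 + 1) ξ₂ = 44.34 → ξ₂ = 7.618 mol, ξ₁ = 36.72 mol.
Outlet amounts (n = n₀ + Σ ν·ξ):
  E: 87.8 − 1(36.72) − 1(7.618) = 43.46
  F: 0 + 1(36.72) = 36.72
  D: 0 + 1(7.618) = 7.618
  H: 0 + 2(7.618) = 15.24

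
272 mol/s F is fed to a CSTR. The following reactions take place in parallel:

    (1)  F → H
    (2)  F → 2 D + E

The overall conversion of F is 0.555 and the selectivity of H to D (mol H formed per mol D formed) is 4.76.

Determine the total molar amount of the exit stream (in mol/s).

301 mol/s

Conversion of F: F consumed = 0.555 × 272 = 151 mol/s = 1ξ₁ + 1ξ₂.
Selectivity: 1ξ₁ / (2ξ₂) = 4.76 → ξ₁ = 9.52 ξ₂.
Substitute: (1·9.52 + 1) ξ₂ = 151 → ξ₂ = 14.35 mol/s, ξ₁ = 136.6 mol/s.
Outlet amounts (n = n₀ + Σ ν·ξ):
  F: 272 − 1(136.6) − 1(14.35) = 121
  H: 0 + 1(136.6) = 136.6
  D: 0 + 2(14.35) = 28.7
  E: 0 + 1(14.35) = 14.35
Total out = 121 + 136.6 + 28.7 + 14.35 = 300.7 mol/s.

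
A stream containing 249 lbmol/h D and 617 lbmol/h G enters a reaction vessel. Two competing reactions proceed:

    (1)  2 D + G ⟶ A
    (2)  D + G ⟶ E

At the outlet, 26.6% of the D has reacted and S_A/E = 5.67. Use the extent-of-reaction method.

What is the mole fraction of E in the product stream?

0.00671

Conversion of D: D consumed = 0.266 × 249 = 66.23 lbmol/h = 2ξ₁ + 1ξ₂.
Selectivity: 1ξ₁ / (1ξ₂) = 5.67 → ξ₁ = 5.67 ξ₂.
Substitute: (2·5.67 + 1) ξ₂ = 66.23 → ξ₂ = 5.367 lbmol/h, ξ₁ = 30.43 lbmol/h.
Outlet amounts (n = n₀ + Σ ν·ξ):
  D: 249 − 2(30.43) − 1(5.367) = 182.8
  G: 617 − 1(30.43) − 1(5.367) = 581.2
  A: 0 + 1(30.43) = 30.43
  E: 0 + 1(5.367) = 5.367
Total out = 799.8 lbmol/h; y_E = 5.367 / 799.8 = 0.006711.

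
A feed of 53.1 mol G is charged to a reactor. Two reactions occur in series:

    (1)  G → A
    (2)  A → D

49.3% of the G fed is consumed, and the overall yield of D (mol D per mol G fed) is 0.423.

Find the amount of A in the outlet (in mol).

Conversion of G: G consumed = 1ξ₁ = 0.493 × 53.1 → ξ₁ = 26.18 mol.
Yield of D: 1ξ₂ / 53.1 = 0.423 → ξ₂ = 22.46 mol.
Outlet amounts (n = n₀ + Σ ν·ξ):
  G: 53.1 − 1(26.18) = 26.92
  A: 0 + 1(26.18) − 1(22.46) = 3.717
  D: 0 + 1(22.46) = 22.46

3.72 mol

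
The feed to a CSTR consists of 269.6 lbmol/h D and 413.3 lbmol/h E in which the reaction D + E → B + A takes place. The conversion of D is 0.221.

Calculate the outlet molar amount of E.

354 lbmol/h

D reacted = 0.221 × 269.6 = 59.58 lbmol/h; ν_D = −1, so ξ = 59.58/1 = 59.58 lbmol/h.
Outlet amounts (n = n₀ + ν ξ):
  D: 269.6 − 1(59.58) = 210
  E: 413.3 − 1(59.58) = 353.7
  B: 0 + 1(59.58) = 59.58
  A: 0 + 1(59.58) = 59.58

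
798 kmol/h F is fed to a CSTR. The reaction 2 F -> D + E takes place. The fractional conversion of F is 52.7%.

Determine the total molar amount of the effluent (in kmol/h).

F reacted = 0.527 × 798 = 420.5 kmol/h; ν_F = −2, so ξ = 420.5/2 = 210.3 kmol/h.
Outlet amounts (n = n₀ + ν ξ):
  F: 798 − 2(210.3) = 377.5
  D: 0 + 1(210.3) = 210.3
  E: 0 + 1(210.3) = 210.3
Total out = 377.5 + 210.3 + 210.3 = 798 kmol/h.

798 kmol/h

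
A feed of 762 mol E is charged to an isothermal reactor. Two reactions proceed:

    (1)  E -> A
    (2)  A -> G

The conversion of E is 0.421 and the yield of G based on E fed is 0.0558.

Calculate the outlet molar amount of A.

Conversion of E: E consumed = 1ξ₁ = 0.421 × 762 → ξ₁ = 320.8 mol.
Yield of G: 1ξ₂ / 762 = 0.0558 → ξ₂ = 42.52 mol.
Outlet amounts (n = n₀ + Σ ν·ξ):
  E: 762 − 1(320.8) = 441.2
  A: 0 + 1(320.8) − 1(42.52) = 278.3
  G: 0 + 1(42.52) = 42.52

278 mol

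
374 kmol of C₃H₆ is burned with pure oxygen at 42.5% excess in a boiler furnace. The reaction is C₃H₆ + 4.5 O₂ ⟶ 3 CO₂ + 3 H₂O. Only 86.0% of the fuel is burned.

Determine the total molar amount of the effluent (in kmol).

2930 kmol

Stoichiometric O₂ = 4.5 × 374 = 1683 kmol; O₂ fed = 1683 × 1.425 = 2398 kmol.
Fuel reacted = 0.86 × 374 → ξ = 321.6 kmol.
Outlet (n = n₀ + ν ξ):
  C₃H₆: 374 − 1(321.6) = 52.36
  O₂: 2398 − 4.5(321.6) = 950.9
  CO₂: 0 + 3(321.6) = 964.9
  H₂O: 0 + 3(321.6) = 964.9
Total out = 52.36 + 950.9 + 964.9 + 964.9 = 2933 kmol.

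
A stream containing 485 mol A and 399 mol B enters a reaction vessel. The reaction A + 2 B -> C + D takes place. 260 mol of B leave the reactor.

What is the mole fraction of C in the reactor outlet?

For B: n = n₀ − 2ξ → 260 = 399 − 2ξ, giving ξ = 69.5 mol.
Outlet amounts (n = n₀ + ν ξ):
  A: 485 − 1(69.5) = 415.5
  B: 399 − 2(69.5) = 260
  C: 0 + 1(69.5) = 69.5
  D: 0 + 1(69.5) = 69.5
Total out = 814.5 mol; y_C = 69.5 / 814.5 = 0.08533.

0.0853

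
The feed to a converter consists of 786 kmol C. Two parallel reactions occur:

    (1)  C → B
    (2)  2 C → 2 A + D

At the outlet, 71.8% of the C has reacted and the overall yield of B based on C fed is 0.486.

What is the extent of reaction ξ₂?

ξ₂ = 91.2 kmol

Yield of B: 1ξ₁ / 786 = 0.486 → ξ₁ = 382 kmol.
Conversion of C: 1ξ₁ + 2ξ₂ = 0.718 × 786 = 564.3 → ξ₂ = 91.18 kmol.
Outlet amounts (n = n₀ + Σ ν·ξ):
  C: 786 − 1(382) − 2(91.18) = 221.7
  B: 0 + 1(382) = 382
  A: 0 + 2(91.18) = 182.4
  D: 0 + 1(91.18) = 91.18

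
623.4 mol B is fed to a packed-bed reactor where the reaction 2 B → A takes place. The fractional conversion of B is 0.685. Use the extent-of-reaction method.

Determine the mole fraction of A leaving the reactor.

0.521

B reacted = 0.685 × 623.4 = 427 mol; ν_B = −2, so ξ = 427/2 = 213.5 mol.
Outlet amounts (n = n₀ + ν ξ):
  B: 623.4 − 2(213.5) = 196.4
  A: 0 + 1(213.5) = 213.5
Total out = 409.9 mol; y_A = 213.5 / 409.9 = 0.5209.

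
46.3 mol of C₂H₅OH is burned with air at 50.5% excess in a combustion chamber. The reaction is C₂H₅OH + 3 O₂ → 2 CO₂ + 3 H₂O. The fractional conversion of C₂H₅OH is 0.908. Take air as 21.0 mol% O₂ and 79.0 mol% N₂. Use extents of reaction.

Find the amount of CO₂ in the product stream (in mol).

84.1 mol

Stoichiometric O₂ = 3 × 46.3 = 138.9 mol; O₂ fed = 138.9 × 1.505 = 209 mol.
N₂ fed = 209 × 79/21 = 786.4 mol.
Fuel reacted = 0.908 × 46.3 → ξ = 42.04 mol.
Outlet (n = n₀ + ν ξ):
  C₂H₅OH: 46.3 − 1(42.04) = 4.26
  O₂: 209 − 3(42.04) = 82.92
  N₂: 786.4 (inert)
  CO₂: 0 + 2(42.04) = 84.08
  H₂O: 0 + 3(42.04) = 126.1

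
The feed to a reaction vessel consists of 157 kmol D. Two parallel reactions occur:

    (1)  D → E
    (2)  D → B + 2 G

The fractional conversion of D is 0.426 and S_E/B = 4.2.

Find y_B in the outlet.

0.0704

Conversion of D: D consumed = 0.426 × 157 = 66.88 kmol = 1ξ₁ + 1ξ₂.
Selectivity: 1ξ₁ / (1ξ₂) = 4.2 → ξ₁ = 4.2 ξ₂.
Substitute: (1·4.2 + 1) ξ₂ = 66.88 → ξ₂ = 12.86 kmol, ξ₁ = 54.02 kmol.
Outlet amounts (n = n₀ + Σ ν·ξ):
  D: 157 − 1(54.02) − 1(12.86) = 90.12
  E: 0 + 1(54.02) = 54.02
  B: 0 + 1(12.86) = 12.86
  G: 0 + 2(12.86) = 25.72
Total out = 182.7 kmol; y_B = 12.86 / 182.7 = 0.07039.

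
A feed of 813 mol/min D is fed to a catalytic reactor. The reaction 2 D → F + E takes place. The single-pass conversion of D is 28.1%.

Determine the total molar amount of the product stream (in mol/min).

D reacted = 0.281 × 813 = 228.5 mol/min; ν_D = −2, so ξ = 228.5/2 = 114.2 mol/min.
Outlet amounts (n = n₀ + ν ξ):
  D: 813 − 2(114.2) = 584.5
  F: 0 + 1(114.2) = 114.2
  E: 0 + 1(114.2) = 114.2
Total out = 584.5 + 114.2 + 114.2 = 813 mol/min.

813 mol/min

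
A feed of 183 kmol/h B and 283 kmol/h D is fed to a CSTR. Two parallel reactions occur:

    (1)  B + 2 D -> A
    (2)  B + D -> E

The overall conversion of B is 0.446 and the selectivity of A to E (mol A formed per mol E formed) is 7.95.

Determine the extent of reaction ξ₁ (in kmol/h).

ξ₁ = 72.5 kmol/h

Conversion of B: B consumed = 0.446 × 183 = 81.62 kmol/h = 1ξ₁ + 1ξ₂.
Selectivity: 1ξ₁ / (1ξ₂) = 7.95 → ξ₁ = 7.95 ξ₂.
Substitute: (1·7.95 + 1) ξ₂ = 81.62 → ξ₂ = 9.119 kmol/h, ξ₁ = 72.5 kmol/h.
Outlet amounts (n = n₀ + Σ ν·ξ):
  B: 183 − 1(72.5) − 1(9.119) = 101.4
  D: 283 − 2(72.5) − 1(9.119) = 128.9
  A: 0 + 1(72.5) = 72.5
  E: 0 + 1(9.119) = 9.119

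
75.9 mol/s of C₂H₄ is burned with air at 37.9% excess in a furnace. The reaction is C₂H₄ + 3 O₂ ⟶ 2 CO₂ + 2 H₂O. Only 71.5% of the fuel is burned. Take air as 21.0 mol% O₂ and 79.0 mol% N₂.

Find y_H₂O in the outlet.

0.0691

Stoichiometric O₂ = 3 × 75.9 = 227.7 mol/s; O₂ fed = 227.7 × 1.379 = 314 mol/s.
N₂ fed = 314 × 79/21 = 1181 mol/s.
Fuel reacted = 0.715 × 75.9 → ξ = 54.27 mol/s.
Outlet (n = n₀ + ν ξ):
  C₂H₄: 75.9 − 1(54.27) = 21.63
  O₂: 314 − 3(54.27) = 151.2
  N₂: 1181 (inert)
  CO₂: 0 + 2(54.27) = 108.5
  H₂O: 0 + 2(54.27) = 108.5
Total out = 1571 mol/s; y_H₂O = 108.5 / 1571 = 0.06908.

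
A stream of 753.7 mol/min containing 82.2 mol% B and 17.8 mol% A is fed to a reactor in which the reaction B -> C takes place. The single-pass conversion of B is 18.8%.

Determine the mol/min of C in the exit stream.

B reacted = 0.188 × 619.5 = 116.5 mol/min; ν_B = −1, so ξ = 116.5/1 = 116.5 mol/min.
Outlet amounts (n = n₀ + ν ξ):
  B: 619.5 − 1(116.5) = 503.1
  C: 0 + 1(116.5) = 116.5
  A: 134.2 (inert)

116 mol/min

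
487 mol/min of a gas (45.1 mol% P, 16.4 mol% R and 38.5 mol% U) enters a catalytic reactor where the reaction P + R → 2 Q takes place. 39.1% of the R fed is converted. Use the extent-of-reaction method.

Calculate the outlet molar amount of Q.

R reacted = 0.391 × 79.87 = 31.23 mol/min; ν_R = −1, so ξ = 31.23/1 = 31.23 mol/min.
Outlet amounts (n = n₀ + ν ξ):
  P: 219.6 − 1(31.23) = 188.4
  R: 79.87 − 1(31.23) = 48.64
  Q: 0 + 2(31.23) = 62.46
  U: 187.5 (inert)

62.5 mol/min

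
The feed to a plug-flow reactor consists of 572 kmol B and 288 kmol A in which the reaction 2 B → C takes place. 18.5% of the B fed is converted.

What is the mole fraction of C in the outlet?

B reacted = 0.185 × 572 = 105.8 kmol; ν_B = −2, so ξ = 105.8/2 = 52.91 kmol.
Outlet amounts (n = n₀ + ν ξ):
  B: 572 − 2(52.91) = 466.2
  C: 0 + 1(52.91) = 52.91
  A: 288 (inert)
Total out = 807.1 kmol; y_C = 52.91 / 807.1 = 0.06556.

0.0656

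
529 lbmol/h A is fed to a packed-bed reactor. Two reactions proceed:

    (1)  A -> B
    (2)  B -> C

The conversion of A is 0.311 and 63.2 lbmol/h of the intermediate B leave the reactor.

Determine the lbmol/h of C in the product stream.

Conversion of A: A consumed = 1ξ₁ = 0.311 × 529 → ξ₁ = 164.5 lbmol/h.
B balance: n_B = 0 + 1ξ₁ − 1ξ₂ = 63.2 → ξ₂ = (1·164.5 − 63.2)/1 = 101.3 lbmol/h.
Outlet amounts (n = n₀ + Σ ν·ξ):
  A: 529 − 1(164.5) = 364.5
  B: 0 + 1(164.5) − 1(101.3) = 63.2
  C: 0 + 1(101.3) = 101.3

101 lbmol/h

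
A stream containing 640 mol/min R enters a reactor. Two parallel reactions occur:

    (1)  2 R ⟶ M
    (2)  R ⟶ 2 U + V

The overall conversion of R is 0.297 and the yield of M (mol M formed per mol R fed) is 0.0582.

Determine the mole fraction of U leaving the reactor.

Yield of M: 1ξ₁ / 640 = 0.0582 → ξ₁ = 37.25 mol/min.
Conversion of R: 2ξ₁ + 1ξ₂ = 0.297 × 640 = 190.1 → ξ₂ = 115.6 mol/min.
Outlet amounts (n = n₀ + Σ ν·ξ):
  R: 640 − 2(37.25) − 1(115.6) = 449.9
  M: 0 + 1(37.25) = 37.25
  U: 0 + 2(115.6) = 231.2
  V: 0 + 1(115.6) = 115.6
Total out = 833.9 mol/min; y_U = 231.2 / 833.9 = 0.2772.

0.277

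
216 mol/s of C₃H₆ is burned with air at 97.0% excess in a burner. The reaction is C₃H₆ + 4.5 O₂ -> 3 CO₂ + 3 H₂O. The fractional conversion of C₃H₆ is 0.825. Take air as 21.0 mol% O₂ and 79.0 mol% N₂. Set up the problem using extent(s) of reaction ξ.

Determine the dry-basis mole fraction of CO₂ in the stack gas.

0.0601

Stoichiometric O₂ = 4.5 × 216 = 972 mol/s; O₂ fed = 972 × 1.970 = 1915 mol/s.
N₂ fed = 1915 × 79/21 = 7203 mol/s.
Fuel reacted = 0.825 × 216 → ξ = 178.2 mol/s.
Outlet (n = n₀ + ν ξ):
  C₃H₆: 216 − 1(178.2) = 37.8
  O₂: 1915 − 4.5(178.2) = 1113
  N₂: 7203 (inert)
  CO₂: 0 + 3(178.2) = 534.6
  H₂O: 0 + 3(178.2) = 534.6
Dry total = 8889 mol/s; y_CO₂ (dry) = 534.6 / 8889 = 0.06014.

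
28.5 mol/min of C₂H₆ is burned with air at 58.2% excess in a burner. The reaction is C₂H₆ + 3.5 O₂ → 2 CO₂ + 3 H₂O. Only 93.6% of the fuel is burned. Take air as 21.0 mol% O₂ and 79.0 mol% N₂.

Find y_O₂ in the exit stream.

Stoichiometric O₂ = 3.5 × 28.5 = 99.75 mol/min; O₂ fed = 99.75 × 1.582 = 157.8 mol/min.
N₂ fed = 157.8 × 79/21 = 593.6 mol/min.
Fuel reacted = 0.936 × 28.5 → ξ = 26.68 mol/min.
Outlet (n = n₀ + ν ξ):
  C₂H₆: 28.5 − 1(26.68) = 1.824
  O₂: 157.8 − 3.5(26.68) = 64.44
  N₂: 593.6 (inert)
  CO₂: 0 + 2(26.68) = 53.35
  H₂O: 0 + 3(26.68) = 80.03
Total out = 793.3 mol/min; y_O₂ = 64.44 / 793.3 = 0.08123.

0.0812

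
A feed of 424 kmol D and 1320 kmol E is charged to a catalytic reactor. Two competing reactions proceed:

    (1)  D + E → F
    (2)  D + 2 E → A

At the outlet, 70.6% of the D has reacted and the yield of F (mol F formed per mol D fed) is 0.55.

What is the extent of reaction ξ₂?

ξ₂ = 66.1 kmol

Yield of F: 1ξ₁ / 424 = 0.55 → ξ₁ = 233.2 kmol.
Conversion of D: 1ξ₁ + 1ξ₂ = 0.706 × 424 = 299.3 → ξ₂ = 66.14 kmol.
Outlet amounts (n = n₀ + Σ ν·ξ):
  D: 424 − 1(233.2) − 1(66.14) = 124.7
  E: 1320 − 1(233.2) − 2(66.14) = 954.5
  F: 0 + 1(233.2) = 233.2
  A: 0 + 1(66.14) = 66.14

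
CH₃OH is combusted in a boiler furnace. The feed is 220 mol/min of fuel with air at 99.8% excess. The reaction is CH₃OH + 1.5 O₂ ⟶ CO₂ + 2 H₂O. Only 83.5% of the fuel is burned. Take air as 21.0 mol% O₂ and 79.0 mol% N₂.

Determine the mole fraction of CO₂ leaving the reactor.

0.0532

Stoichiometric O₂ = 1.5 × 220 = 330 mol/min; O₂ fed = 330 × 1.998 = 659.3 mol/min.
N₂ fed = 659.3 × 79/21 = 2480 mol/min.
Fuel reacted = 0.835 × 220 → ξ = 183.7 mol/min.
Outlet (n = n₀ + ν ξ):
  CH₃OH: 220 − 1(183.7) = 36.3
  O₂: 659.3 − 1.5(183.7) = 383.8
  N₂: 2480 (inert)
  CO₂: 0 + 1(183.7) = 183.7
  H₂O: 0 + 2(183.7) = 367.4
Total out = 3452 mol/min; y_CO₂ = 183.7 / 3452 = 0.05322.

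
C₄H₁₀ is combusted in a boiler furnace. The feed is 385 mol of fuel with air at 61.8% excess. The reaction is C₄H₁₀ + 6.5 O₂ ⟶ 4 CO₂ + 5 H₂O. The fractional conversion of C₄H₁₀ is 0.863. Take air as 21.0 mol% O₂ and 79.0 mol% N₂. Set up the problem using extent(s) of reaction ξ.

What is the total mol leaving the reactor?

20200 mol

Stoichiometric O₂ = 6.5 × 385 = 2502 mol; O₂ fed = 2502 × 1.618 = 4049 mol.
N₂ fed = 4049 × 79/21 = 15230 mol.
Fuel reacted = 0.863 × 385 → ξ = 332.3 mol.
Outlet (n = n₀ + ν ξ):
  C₄H₁₀: 385 − 1(332.3) = 52.75
  O₂: 4049 − 6.5(332.3) = 1889
  N₂: 15230 (inert)
  CO₂: 0 + 4(332.3) = 1329
  H₂O: 0 + 5(332.3) = 1661
Total out = 52.75 + 1889 + 15230 + 1329 + 1661 = 20160 mol.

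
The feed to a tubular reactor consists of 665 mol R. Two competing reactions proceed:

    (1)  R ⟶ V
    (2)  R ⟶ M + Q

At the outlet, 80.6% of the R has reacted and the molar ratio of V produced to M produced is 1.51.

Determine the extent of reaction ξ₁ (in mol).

ξ₁ = 322 mol

Conversion of R: R consumed = 0.806 × 665 = 536 mol = 1ξ₁ + 1ξ₂.
Selectivity: 1ξ₁ / (1ξ₂) = 1.51 → ξ₁ = 1.51 ξ₂.
Substitute: (1·1.51 + 1) ξ₂ = 536 → ξ₂ = 213.5 mol, ξ₁ = 322.4 mol.
Outlet amounts (n = n₀ + Σ ν·ξ):
  R: 665 − 1(322.4) − 1(213.5) = 129
  V: 0 + 1(322.4) = 322.4
  M: 0 + 1(213.5) = 213.5
  Q: 0 + 1(213.5) = 213.5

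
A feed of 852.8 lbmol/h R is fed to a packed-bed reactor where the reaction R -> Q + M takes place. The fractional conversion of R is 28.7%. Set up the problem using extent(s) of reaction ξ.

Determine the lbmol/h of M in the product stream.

R reacted = 0.287 × 852.8 = 244.8 lbmol/h; ν_R = −1, so ξ = 244.8/1 = 244.8 lbmol/h.
Outlet amounts (n = n₀ + ν ξ):
  R: 852.8 − 1(244.8) = 608
  Q: 0 + 1(244.8) = 244.8
  M: 0 + 1(244.8) = 244.8

245 lbmol/h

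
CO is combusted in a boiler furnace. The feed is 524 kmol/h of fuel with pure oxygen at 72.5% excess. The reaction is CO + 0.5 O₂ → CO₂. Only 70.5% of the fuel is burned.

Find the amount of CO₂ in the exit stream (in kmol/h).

Stoichiometric O₂ = 0.5 × 524 = 262 kmol/h; O₂ fed = 262 × 1.725 = 452 kmol/h.
Fuel reacted = 0.705 × 524 → ξ = 369.4 kmol/h.
Outlet (n = n₀ + ν ξ):
  CO: 524 − 1(369.4) = 154.6
  O₂: 452 − 0.5(369.4) = 267.2
  CO₂: 0 + 1(369.4) = 369.4

369 kmol/h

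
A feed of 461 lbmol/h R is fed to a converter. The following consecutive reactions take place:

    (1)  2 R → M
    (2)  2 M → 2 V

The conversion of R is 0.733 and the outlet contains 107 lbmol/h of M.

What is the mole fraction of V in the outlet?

0.212

Conversion of R: R consumed = 2ξ₁ = 0.733 × 461 → ξ₁ = 169 lbmol/h.
M balance: n_M = 0 + 1ξ₁ − 2ξ₂ = 107 → ξ₂ = (1·169 − 107)/2 = 30.98 lbmol/h.
Outlet amounts (n = n₀ + Σ ν·ξ):
  R: 461 − 2(169) = 123.1
  M: 0 + 1(169) − 2(30.98) = 107
  V: 0 + 2(30.98) = 61.96
Total out = 292 lbmol/h; y_V = 61.96 / 292 = 0.2121.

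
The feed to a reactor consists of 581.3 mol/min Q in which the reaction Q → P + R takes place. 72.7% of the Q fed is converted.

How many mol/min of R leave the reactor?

Q reacted = 0.727 × 581.3 = 422.6 mol/min; ν_Q = −1, so ξ = 422.6/1 = 422.6 mol/min.
Outlet amounts (n = n₀ + ν ξ):
  Q: 581.3 − 1(422.6) = 158.7
  P: 0 + 1(422.6) = 422.6
  R: 0 + 1(422.6) = 422.6

423 mol/min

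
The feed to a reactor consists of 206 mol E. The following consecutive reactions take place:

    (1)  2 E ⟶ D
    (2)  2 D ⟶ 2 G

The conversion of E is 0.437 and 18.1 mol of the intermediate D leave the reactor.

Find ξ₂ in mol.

ξ₂ = 13.5 mol

Conversion of E: E consumed = 2ξ₁ = 0.437 × 206 → ξ₁ = 45.01 mol.
D balance: n_D = 0 + 1ξ₁ − 2ξ₂ = 18.1 → ξ₂ = (1·45.01 − 18.1)/2 = 13.46 mol.
Outlet amounts (n = n₀ + Σ ν·ξ):
  E: 206 − 2(45.01) = 116
  D: 0 + 1(45.01) − 2(13.46) = 18.1
  G: 0 + 2(13.46) = 26.91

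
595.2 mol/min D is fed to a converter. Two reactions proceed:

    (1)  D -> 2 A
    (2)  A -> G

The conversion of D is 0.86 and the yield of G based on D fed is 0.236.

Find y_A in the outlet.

Conversion of D: D consumed = 1ξ₁ = 0.86 × 595.2 → ξ₁ = 511.9 mol/min.
Yield of G: 1ξ₂ / 595.2 = 0.236 → ξ₂ = 140.5 mol/min.
Outlet amounts (n = n₀ + Σ ν·ξ):
  D: 595.2 − 1(511.9) = 83.33
  A: 0 + 2(511.9) − 1(140.5) = 883.3
  G: 0 + 1(140.5) = 140.5
Total out = 1107 mol/min; y_A = 883.3 / 1107 = 0.7978.

0.798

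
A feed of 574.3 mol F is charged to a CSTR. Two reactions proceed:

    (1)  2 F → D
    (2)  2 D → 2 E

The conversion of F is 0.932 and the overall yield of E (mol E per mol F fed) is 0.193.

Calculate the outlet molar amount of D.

157 mol

Conversion of F: F consumed = 2ξ₁ = 0.932 × 574.3 → ξ₁ = 267.6 mol.
Yield of E: 2ξ₂ / 574.3 = 0.193 → ξ₂ = 55.42 mol.
Outlet amounts (n = n₀ + Σ ν·ξ):
  F: 574.3 − 2(267.6) = 39.05
  D: 0 + 1(267.6) − 2(55.42) = 156.8
  E: 0 + 2(55.42) = 110.8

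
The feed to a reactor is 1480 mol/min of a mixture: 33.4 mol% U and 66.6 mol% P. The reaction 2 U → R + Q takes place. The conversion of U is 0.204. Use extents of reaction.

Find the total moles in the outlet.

1480 mol/min

U reacted = 0.204 × 494.3 = 100.8 mol/min; ν_U = −2, so ξ = 100.8/2 = 50.42 mol/min.
Outlet amounts (n = n₀ + ν ξ):
  U: 494.3 − 2(50.42) = 393.5
  R: 0 + 1(50.42) = 50.42
  Q: 0 + 1(50.42) = 50.42
  P: 985.7 (inert)
Total out = 393.5 + 50.42 + 50.42 + 985.7 = 1480 mol/min.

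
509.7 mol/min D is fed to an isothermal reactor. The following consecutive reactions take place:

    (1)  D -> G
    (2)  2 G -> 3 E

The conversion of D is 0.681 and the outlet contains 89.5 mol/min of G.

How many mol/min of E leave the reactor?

386 mol/min

Conversion of D: D consumed = 1ξ₁ = 0.681 × 509.7 → ξ₁ = 347.1 mol/min.
G balance: n_G = 0 + 1ξ₁ − 2ξ₂ = 89.5 → ξ₂ = (1·347.1 − 89.5)/2 = 128.8 mol/min.
Outlet amounts (n = n₀ + Σ ν·ξ):
  D: 509.7 − 1(347.1) = 162.6
  G: 0 + 1(347.1) − 2(128.8) = 89.5
  E: 0 + 3(128.8) = 386.4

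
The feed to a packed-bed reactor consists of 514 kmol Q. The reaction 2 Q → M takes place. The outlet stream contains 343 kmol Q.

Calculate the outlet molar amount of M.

For Q: n = n₀ − 2ξ → 343 = 514 − 2ξ, giving ξ = 85.5 kmol.
Outlet amounts (n = n₀ + ν ξ):
  Q: 514 − 2(85.5) = 343
  M: 0 + 1(85.5) = 85.5

85.5 kmol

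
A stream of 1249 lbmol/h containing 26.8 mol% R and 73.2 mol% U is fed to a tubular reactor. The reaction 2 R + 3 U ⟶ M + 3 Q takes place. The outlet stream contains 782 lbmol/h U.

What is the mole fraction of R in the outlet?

0.205

For U: n = n₀ − 3ξ → 782 = 914.3 − 3ξ, giving ξ = 44.09 lbmol/h.
Outlet amounts (n = n₀ + ν ξ):
  R: 334.7 − 2(44.09) = 246.6
  U: 914.3 − 3(44.09) = 782
  M: 0 + 1(44.09) = 44.09
  Q: 0 + 3(44.09) = 132.3
Total out = 1205 lbmol/h; y_R = 246.6 / 1205 = 0.2046.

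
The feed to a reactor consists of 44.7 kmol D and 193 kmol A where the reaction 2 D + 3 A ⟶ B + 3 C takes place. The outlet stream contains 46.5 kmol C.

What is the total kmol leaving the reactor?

222 kmol

For C: n = n₀ + 3ξ → 46.5 = 0 + 3ξ, giving ξ = 15.5 kmol.
Outlet amounts (n = n₀ + ν ξ):
  D: 44.7 − 2(15.5) = 13.7
  A: 193 − 3(15.5) = 146.5
  B: 0 + 1(15.5) = 15.5
  C: 0 + 3(15.5) = 46.5
Total out = 13.7 + 146.5 + 15.5 + 46.5 = 222.2 kmol.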